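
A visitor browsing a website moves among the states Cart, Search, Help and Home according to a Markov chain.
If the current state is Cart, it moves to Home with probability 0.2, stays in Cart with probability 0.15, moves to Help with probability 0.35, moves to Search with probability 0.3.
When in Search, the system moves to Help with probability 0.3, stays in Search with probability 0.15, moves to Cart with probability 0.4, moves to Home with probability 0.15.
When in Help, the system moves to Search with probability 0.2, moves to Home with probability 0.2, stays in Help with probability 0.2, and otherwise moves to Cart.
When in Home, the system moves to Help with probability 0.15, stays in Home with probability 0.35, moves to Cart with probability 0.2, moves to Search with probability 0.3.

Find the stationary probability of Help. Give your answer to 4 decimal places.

Let the stationary distribution be π with π = πP and π_1 + π_2 + π_3 + π_4 = 1.
π_1 = 0.15·π_1 + 0.4·π_2 + 0.4·π_3 + 0.2·π_4
π_2 = 0.3·π_1 + 0.15·π_2 + 0.2·π_3 + 0.3·π_4
π_3 = 0.35·π_1 + 0.3·π_2 + 0.2·π_3 + 0.15·π_4
Solving with the normalization constraint gives π = (0.2846, 0.2387, 0.2555, 0.2213).
So the stationary probability of Help is 0.2555.

0.2555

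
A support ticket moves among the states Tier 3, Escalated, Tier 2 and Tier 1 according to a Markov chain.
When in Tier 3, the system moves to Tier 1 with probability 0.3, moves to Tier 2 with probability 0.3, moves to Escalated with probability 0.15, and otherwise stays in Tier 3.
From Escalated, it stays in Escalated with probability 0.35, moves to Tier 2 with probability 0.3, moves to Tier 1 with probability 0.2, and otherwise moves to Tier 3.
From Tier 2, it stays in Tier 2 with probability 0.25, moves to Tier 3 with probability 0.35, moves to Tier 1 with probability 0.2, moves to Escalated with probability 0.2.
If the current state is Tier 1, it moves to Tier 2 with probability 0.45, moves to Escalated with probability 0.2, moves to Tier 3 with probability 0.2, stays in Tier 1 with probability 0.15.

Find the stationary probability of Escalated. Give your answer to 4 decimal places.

Let the stationary distribution be π with π = πP and π_1 + π_2 + π_3 + π_4 = 1.
π_1 = 0.25·π_1 + 0.15·π_2 + 0.35·π_3 + 0.2·π_4
π_2 = 0.15·π_1 + 0.35·π_2 + 0.2·π_3 + 0.2·π_4
π_3 = 0.3·π_1 + 0.3·π_2 + 0.25·π_3 + 0.45·π_4
Solving with the normalization constraint gives π = (0.2489, 0.2207, 0.3163, 0.2142).
So the stationary probability of Escalated is 0.2207.

0.2207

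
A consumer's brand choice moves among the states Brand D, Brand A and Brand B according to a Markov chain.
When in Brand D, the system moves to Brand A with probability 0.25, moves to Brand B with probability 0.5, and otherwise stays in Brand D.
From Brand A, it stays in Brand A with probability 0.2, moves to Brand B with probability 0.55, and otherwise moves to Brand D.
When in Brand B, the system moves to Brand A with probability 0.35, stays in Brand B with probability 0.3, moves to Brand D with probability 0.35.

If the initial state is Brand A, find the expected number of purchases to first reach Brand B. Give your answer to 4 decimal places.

1.8605

Let t(s) be the expected number of purchases to first reach Brand B from state s, with t(Brand B) = 0. Conditioning on the first purchase:
t(Brand D) = 1 + 0.25·t(Brand D) + 0.25·t(Brand A)
t(Brand A) = 1 + 0.25·t(Brand D) + 0.2·t(Brand A)
Solving: t(Brand D) = 1.9535, t(Brand A) = 1.8605.
Expected purchases from Brand A to Brand B: 1.8605.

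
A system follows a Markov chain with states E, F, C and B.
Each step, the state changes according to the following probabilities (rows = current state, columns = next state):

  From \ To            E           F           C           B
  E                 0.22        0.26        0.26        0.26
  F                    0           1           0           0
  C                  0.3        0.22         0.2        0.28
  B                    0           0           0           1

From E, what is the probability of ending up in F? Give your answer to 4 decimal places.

0.4857

Let h(s) be the probability of absorption at F starting from transient state s. Then h(F) = 1 and h(B) = 0. By first-step analysis:
h(E) = 0.22·h(E) + 0.26·1 + 0.26·h(C) + 0.26·0
h(C) = 0.3·h(E) + 0.22·1 + 0.2·h(C) + 0.28·0
Solving: h(E) = 0.4857, h(C) = 0.4571.
Starting from E, the probability is 0.4857.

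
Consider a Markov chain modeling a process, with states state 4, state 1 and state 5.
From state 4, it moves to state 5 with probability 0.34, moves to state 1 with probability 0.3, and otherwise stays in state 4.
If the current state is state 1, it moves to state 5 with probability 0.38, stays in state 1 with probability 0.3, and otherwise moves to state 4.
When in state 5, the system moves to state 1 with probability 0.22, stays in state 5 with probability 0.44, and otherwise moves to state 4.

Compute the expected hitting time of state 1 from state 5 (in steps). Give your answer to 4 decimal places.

4.0362

Let t(s) be the expected number of steps to first reach state 1 from state s, with t(state 1) = 0. Conditioning on the first step:
t(state 4) = 1 + 0.36·t(state 4) + 0.34·t(state 5)
t(state 5) = 1 + 0.34·t(state 4) + 0.44·t(state 5)
Solving: t(state 4) = 3.7068, t(state 5) = 4.0362.
Expected steps from state 5 to state 1: 4.0362.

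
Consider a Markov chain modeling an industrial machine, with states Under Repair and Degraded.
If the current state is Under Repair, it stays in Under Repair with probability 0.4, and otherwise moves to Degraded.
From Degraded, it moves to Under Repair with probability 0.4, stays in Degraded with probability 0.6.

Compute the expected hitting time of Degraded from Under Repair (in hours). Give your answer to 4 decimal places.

Let t(s) be the expected number of hours to first reach Degraded from state s, with t(Degraded) = 0. Conditioning on the first hour:
t(Under Repair) = 1 + 0.4·t(Under Repair)
Solving: t(Under Repair) = 1.6667.
Expected hours from Under Repair to Degraded: 1.6667.

1.6667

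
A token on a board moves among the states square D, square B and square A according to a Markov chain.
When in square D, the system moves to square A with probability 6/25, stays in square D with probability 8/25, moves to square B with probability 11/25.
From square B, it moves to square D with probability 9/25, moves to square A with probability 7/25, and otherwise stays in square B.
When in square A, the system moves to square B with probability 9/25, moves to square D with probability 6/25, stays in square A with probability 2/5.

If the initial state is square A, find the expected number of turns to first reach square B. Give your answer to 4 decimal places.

2.6256

Let t(s) be the expected number of turns to first reach square B from state s, with t(square B) = 0. Conditioning on the first turn:
t(square D) = 1 + 0.32·t(square D) + 0.24·t(square A)
t(square A) = 1 + 0.24·t(square D) + 0.4·t(square A)
Solving: t(square D) = 2.3973, t(square A) = 2.6256.
Expected turns from square A to square B: 2.6256.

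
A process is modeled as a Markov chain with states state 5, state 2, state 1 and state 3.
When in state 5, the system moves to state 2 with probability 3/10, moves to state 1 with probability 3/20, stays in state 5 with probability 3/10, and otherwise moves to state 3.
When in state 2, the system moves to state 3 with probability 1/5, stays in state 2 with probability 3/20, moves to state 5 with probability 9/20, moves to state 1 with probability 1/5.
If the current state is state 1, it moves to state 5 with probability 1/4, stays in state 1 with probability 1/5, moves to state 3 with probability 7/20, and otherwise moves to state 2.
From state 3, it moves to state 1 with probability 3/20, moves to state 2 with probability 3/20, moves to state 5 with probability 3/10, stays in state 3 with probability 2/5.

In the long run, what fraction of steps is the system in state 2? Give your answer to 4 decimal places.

0.2068

Let the stationary distribution be π with π = πP and π_1 + π_2 + π_3 + π_4 = 1.
π_1 = 0.3·π_1 + 0.45·π_2 + 0.25·π_3 + 0.3·π_4
π_2 = 0.3·π_1 + 0.15·π_2 + 0.2·π_3 + 0.15·π_4
π_3 = 0.15·π_1 + 0.2·π_2 + 0.2·π_3 + 0.15·π_4
Solving with the normalization constraint gives π = (0.3226, 0.2068, 0.1688, 0.3018).
So the stationary probability of state 2 is 0.2068.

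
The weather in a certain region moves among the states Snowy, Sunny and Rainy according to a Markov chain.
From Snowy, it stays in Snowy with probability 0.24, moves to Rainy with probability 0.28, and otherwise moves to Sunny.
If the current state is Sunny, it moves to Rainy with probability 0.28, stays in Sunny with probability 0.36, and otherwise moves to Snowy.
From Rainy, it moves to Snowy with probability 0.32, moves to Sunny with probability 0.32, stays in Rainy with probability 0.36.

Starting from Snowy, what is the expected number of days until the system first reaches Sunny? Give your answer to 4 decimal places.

Let t(s) be the expected number of days to first reach Sunny from state s, with t(Sunny) = 0. Conditioning on the first day:
t(Snowy) = 1 + 0.24·t(Snowy) + 0.28·t(Rainy)
t(Rainy) = 1 + 0.32·t(Snowy) + 0.36·t(Rainy)
Solving: t(Snowy) = 2.3185, t(Rainy) = 2.7218.
Expected days from Snowy to Sunny: 2.3185.

2.3185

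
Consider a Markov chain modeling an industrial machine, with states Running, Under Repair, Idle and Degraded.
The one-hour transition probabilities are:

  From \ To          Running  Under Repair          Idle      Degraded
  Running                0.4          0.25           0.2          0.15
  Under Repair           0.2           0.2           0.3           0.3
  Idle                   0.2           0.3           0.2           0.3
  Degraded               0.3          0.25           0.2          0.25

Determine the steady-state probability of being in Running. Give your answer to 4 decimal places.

Let the stationary distribution be π with π = πP and π_1 + π_2 + π_3 + π_4 = 1.
π_1 = 0.4·π_1 + 0.2·π_2 + 0.2·π_3 + 0.3·π_4
π_2 = 0.25·π_1 + 0.2·π_2 + 0.3·π_3 + 0.25·π_4
π_3 = 0.2·π_1 + 0.3·π_2 + 0.2·π_3 + 0.2·π_4
Solving with the normalization constraint gives π = (0.2807, 0.2488, 0.2249, 0.2456).
So the stationary probability of Running is 0.2807.

0.2807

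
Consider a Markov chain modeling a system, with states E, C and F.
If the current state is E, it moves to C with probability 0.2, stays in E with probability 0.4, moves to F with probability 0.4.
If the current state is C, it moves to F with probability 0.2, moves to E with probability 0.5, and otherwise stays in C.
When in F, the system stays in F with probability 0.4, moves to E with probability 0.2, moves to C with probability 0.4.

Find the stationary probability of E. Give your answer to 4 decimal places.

0.3617

Let the stationary distribution be π with π = πP and π_1 + π_2 + π_3 = 1.
π_1 = 0.4·π_1 + 0.5·π_2 + 0.2·π_3
π_2 = 0.2·π_1 + 0.3·π_2 + 0.4·π_3
Solving with the normalization constraint gives π = (0.3617, 0.2979, 0.3404).
So the stationary probability of E is 0.3617.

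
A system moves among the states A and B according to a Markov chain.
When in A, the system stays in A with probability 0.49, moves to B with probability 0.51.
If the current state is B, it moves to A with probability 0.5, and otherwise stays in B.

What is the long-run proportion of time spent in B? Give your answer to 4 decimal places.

0.5050

Let the stationary distribution be π with π = πP and π_1 + π_2 = 1.
π_1 = 0.49·π_1 + 0.5·π_2
Solving with the normalization constraint gives π = (0.4950, 0.5050).
So the stationary probability of B is 0.5050.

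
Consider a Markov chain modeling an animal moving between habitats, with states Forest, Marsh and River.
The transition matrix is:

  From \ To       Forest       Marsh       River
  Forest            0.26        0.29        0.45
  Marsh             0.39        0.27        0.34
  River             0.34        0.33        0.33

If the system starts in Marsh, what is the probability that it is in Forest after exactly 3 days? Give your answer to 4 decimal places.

Propagate the distribution vector 3 days from Marsh.
After 0 days: (0.0000, 1.0000, 0.0000)
After 1 day: (0.3900, 0.2700, 0.3400)
After 2 days: (0.3223, 0.2982, 0.3795)
After 3 days: (0.3291, 0.2992, 0.3717)
P(in Forest after 3 days) = 0.3291

0.3291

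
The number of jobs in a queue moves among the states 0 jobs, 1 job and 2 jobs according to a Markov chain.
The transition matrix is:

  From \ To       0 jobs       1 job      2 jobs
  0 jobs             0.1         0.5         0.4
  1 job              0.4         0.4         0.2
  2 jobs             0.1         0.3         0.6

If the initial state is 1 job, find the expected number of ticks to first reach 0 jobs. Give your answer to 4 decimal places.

3.3333

Let t(s) be the expected number of ticks to first reach 0 jobs from state s, with t(0 jobs) = 0. Conditioning on the first tick:
t(1 job) = 1 + 0.4·t(1 job) + 0.2·t(2 jobs)
t(2 jobs) = 1 + 0.3·t(1 job) + 0.6·t(2 jobs)
Solving: t(1 job) = 3.3333, t(2 jobs) = 5.0000.
Expected ticks from 1 job to 0 jobs: 3.3333.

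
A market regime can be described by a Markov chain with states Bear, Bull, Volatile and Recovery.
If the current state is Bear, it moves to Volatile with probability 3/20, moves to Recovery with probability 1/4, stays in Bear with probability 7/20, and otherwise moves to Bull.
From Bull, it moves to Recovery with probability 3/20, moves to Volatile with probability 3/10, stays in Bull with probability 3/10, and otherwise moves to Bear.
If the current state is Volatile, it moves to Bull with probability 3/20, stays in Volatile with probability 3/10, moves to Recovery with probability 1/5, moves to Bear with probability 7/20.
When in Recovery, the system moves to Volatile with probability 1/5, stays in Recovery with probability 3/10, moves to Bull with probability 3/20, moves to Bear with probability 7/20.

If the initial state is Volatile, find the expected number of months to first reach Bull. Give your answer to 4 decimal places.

5.4054

Let t(s) be the expected number of months to first reach Bull from state s, with t(Bull) = 0. Conditioning on the first month:
t(Bear) = 1 + 0.35·t(Bear) + 0.15·t(Volatile) + 0.25·t(Recovery)
t(Volatile) = 1 + 0.35·t(Bear) + 0.3·t(Volatile) + 0.2·t(Recovery)
t(Recovery) = 1 + 0.35·t(Bear) + 0.2·t(Volatile) + 0.3·t(Recovery)
Solving: t(Bear) = 4.8649, t(Volatile) = 5.4054, t(Recovery) = 5.4054.
Expected months from Volatile to Bull: 5.4054.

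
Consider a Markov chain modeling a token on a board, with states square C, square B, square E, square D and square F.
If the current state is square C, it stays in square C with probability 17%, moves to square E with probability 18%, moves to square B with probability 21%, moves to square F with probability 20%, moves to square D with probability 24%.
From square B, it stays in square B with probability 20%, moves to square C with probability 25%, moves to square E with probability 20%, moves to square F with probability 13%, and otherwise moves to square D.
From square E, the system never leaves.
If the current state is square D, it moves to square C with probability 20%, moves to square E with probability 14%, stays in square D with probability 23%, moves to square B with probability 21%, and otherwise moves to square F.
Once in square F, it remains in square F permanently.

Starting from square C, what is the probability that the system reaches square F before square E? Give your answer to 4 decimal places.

Let h(s) be the probability of absorption at square F starting from transient state s. Then h(square F) = 1 and h(square E) = 0. By first-step analysis:
h(square C) = 0.17·h(square C) + 0.21·h(square B) + 0.18·0 + 0.24·h(square D) + 0.2·1
h(square B) = 0.25·h(square C) + 0.2·h(square B) + 0.2·0 + 0.22·h(square D) + 0.13·1
h(square D) = 0.2·h(square C) + 0.21·h(square B) + 0.14·0 + 0.23·h(square D) + 0.22·1
Solving: h(square C) = 0.5210, h(square B) = 0.4768, h(square D) = 0.5511.
Starting from square C, the probability is 0.5210.

0.5210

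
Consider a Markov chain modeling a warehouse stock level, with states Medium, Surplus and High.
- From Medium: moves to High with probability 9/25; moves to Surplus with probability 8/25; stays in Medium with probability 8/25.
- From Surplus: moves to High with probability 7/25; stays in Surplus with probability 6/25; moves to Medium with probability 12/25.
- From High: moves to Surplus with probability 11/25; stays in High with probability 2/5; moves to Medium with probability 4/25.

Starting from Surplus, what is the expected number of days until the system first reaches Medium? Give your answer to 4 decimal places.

2.6442

Let t(s) be the expected number of days to first reach Medium from state s, with t(Medium) = 0. Conditioning on the first day:
t(Surplus) = 1 + 0.24·t(Surplus) + 0.28·t(High)
t(High) = 1 + 0.44·t(Surplus) + 0.4·t(High)
Solving: t(Surplus) = 2.6442, t(High) = 3.6058.
Expected days from Surplus to Medium: 2.6442.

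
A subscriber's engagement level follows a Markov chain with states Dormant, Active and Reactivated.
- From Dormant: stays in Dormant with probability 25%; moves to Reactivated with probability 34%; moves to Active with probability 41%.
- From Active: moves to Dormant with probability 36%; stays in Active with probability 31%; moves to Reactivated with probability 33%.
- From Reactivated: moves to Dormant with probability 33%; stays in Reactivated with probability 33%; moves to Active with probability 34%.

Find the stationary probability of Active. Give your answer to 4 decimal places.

Let the stationary distribution be π with π = πP and π_1 + π_2 + π_3 = 1.
π_1 = 0.25·π_1 + 0.36·π_2 + 0.33·π_3
π_2 = 0.41·π_1 + 0.31·π_2 + 0.34·π_3
Solving with the normalization constraint gives π = (0.3153, 0.3515, 0.3332).
So the stationary probability of Active is 0.3515.

0.3515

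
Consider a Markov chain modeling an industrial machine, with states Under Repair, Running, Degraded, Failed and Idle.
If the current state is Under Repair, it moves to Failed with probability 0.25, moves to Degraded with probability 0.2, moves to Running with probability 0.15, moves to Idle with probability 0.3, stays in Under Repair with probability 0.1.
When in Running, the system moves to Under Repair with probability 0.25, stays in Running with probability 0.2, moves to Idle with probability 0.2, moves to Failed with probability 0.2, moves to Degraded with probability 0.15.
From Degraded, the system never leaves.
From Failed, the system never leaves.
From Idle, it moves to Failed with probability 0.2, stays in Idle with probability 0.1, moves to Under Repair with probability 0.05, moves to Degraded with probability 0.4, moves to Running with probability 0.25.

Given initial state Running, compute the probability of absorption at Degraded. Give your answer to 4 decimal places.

0.4995

Let h(s) be the probability of absorption at Degraded starting from transient state s. Then h(Degraded) = 1 and h(Failed) = 0. By first-step analysis:
h(Under Repair) = 0.1·h(Under Repair) + 0.15·h(Running) + 0.2·1 + 0.25·0 + 0.3·h(Idle)
h(Running) = 0.25·h(Under Repair) + 0.2·h(Running) + 0.15·1 + 0.2·0 + 0.2·h(Idle)
h(Idle) = 0.05·h(Under Repair) + 0.25·h(Running) + 0.4·1 + 0.2·0 + 0.1·h(Idle)
Solving: h(Under Repair) = 0.5093, h(Running) = 0.4995, h(Idle) = 0.6115.
Starting from Running, the probability is 0.4995.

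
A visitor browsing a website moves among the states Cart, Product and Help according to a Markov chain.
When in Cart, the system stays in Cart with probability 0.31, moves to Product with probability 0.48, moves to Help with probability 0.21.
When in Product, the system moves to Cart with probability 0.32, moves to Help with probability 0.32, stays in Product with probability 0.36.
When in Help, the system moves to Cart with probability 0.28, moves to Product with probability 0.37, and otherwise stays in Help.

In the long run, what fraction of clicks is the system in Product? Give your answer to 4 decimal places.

0.3996

Let the stationary distribution be π with π = πP and π_1 + π_2 + π_3 = 1.
π_1 = 0.31·π_1 + 0.32·π_2 + 0.28·π_3
π_2 = 0.48·π_1 + 0.36·π_2 + 0.37·π_3
Solving with the normalization constraint gives π = (0.3051, 0.3996, 0.2953).
So the stationary probability of Product is 0.3996.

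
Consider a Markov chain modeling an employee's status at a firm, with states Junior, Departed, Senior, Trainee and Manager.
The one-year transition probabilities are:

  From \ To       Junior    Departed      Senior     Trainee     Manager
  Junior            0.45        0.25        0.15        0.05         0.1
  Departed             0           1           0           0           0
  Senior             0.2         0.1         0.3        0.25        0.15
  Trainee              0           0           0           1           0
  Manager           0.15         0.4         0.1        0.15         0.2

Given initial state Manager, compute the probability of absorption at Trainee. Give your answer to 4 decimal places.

Let h(s) be the probability of absorption at Trainee starting from transient state s. Then h(Trainee) = 1 and h(Departed) = 0. By first-step analysis:
h(Junior) = 0.45·h(Junior) + 0.25·0 + 0.15·h(Senior) + 0.05·1 + 0.1·h(Manager)
h(Senior) = 0.2·h(Junior) + 0.1·0 + 0.3·h(Senior) + 0.25·1 + 0.15·h(Manager)
h(Manager) = 0.15·h(Junior) + 0.4·0 + 0.1·h(Senior) + 0.15·1 + 0.2·h(Manager)
Solving: h(Junior) = 0.2833, h(Senior) = 0.5031, h(Manager) = 0.3035.
Starting from Manager, the probability is 0.3035.

0.3035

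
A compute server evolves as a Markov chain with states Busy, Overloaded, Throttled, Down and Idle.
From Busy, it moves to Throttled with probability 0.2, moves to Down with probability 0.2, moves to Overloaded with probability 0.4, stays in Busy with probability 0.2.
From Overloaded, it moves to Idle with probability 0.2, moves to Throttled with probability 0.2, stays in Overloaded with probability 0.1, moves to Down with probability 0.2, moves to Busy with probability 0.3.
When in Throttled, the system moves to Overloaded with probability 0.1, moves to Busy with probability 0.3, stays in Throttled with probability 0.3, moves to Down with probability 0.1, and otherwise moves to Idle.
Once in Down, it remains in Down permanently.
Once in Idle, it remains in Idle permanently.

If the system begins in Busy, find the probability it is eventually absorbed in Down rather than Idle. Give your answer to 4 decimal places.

Let h(s) be the probability of absorption at Down starting from transient state s. Then h(Down) = 1 and h(Idle) = 0. By first-step analysis:
h(Busy) = 0.2·h(Busy) + 0.4·h(Overloaded) + 0.2·h(Throttled) + 0.2·1
h(Overloaded) = 0.3·h(Busy) + 0.1·h(Overloaded) + 0.2·h(Throttled) + 0.2·1 + 0.2·0
h(Throttled) = 0.3·h(Busy) + 0.1·h(Overloaded) + 0.3·h(Throttled) + 0.1·1 + 0.2·0
Solving: h(Busy) = 0.6500, h(Overloaded) = 0.5500, h(Throttled) = 0.5000.
Starting from Busy, the probability is 0.6500.

0.6500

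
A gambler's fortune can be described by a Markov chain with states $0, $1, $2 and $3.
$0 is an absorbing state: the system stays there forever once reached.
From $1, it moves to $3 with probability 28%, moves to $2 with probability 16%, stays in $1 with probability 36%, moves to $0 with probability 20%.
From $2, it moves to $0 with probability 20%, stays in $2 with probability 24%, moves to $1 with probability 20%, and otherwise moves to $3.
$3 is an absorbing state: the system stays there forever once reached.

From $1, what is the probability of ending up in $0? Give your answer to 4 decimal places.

Let h(s) be the probability of absorption at $0 starting from transient state s. Then h($0) = 1 and h($3) = 0. By first-step analysis:
h($1) = 0.2·1 + 0.36·h($1) + 0.16·h($2) + 0.28·0
h($2) = 0.2·1 + 0.2·h($1) + 0.24·h($2) + 0.36·0
Solving: h($1) = 0.4049, h($2) = 0.3697.
Starting from $1, the probability is 0.4049.

0.4049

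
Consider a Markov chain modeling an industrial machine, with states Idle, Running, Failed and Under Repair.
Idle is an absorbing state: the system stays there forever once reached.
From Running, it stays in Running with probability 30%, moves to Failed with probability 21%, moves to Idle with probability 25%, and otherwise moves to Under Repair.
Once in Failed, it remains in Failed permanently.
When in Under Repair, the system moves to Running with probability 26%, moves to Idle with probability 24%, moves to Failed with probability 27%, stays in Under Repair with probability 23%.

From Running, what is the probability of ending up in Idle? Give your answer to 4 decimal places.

0.5248

Let h(s) be the probability of absorption at Idle starting from transient state s. Then h(Idle) = 1 and h(Failed) = 0. By first-step analysis:
h(Running) = 0.25·1 + 0.3·h(Running) + 0.21·0 + 0.24·h(Under Repair)
h(Under Repair) = 0.24·1 + 0.26·h(Running) + 0.27·0 + 0.23·h(Under Repair)
Solving: h(Running) = 0.5248, h(Under Repair) = 0.4889.
Starting from Running, the probability is 0.5248.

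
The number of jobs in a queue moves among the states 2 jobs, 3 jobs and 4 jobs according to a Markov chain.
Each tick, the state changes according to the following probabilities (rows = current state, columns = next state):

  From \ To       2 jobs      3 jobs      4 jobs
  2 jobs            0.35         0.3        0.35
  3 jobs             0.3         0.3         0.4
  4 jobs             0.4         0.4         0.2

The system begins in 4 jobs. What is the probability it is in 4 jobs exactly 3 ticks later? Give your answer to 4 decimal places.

Propagate the distribution vector 3 ticks from 4 jobs.
After 0 ticks: (0.0000, 0.0000, 1.0000)
After 1 tick: (0.4000, 0.4000, 0.2000)
After 2 ticks: (0.3400, 0.3200, 0.3400)
After 3 ticks: (0.3510, 0.3340, 0.3150)
P(in 4 jobs after 3 ticks) = 0.3150

0.3150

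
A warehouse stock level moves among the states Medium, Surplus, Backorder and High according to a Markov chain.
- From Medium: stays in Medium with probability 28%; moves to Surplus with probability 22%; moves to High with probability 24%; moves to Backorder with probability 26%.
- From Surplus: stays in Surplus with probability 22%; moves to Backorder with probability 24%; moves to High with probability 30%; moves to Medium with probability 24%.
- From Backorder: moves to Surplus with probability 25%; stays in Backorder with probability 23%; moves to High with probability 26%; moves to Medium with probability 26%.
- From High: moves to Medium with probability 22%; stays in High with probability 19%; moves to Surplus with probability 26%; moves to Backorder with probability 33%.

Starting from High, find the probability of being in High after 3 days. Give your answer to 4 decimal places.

0.2468

Propagate the distribution vector 3 days from High.
After 0 days: (0.0000, 0.0000, 0.0000, 1.0000)
After 1 day: (0.2200, 0.2600, 0.3300, 0.1900)
After 2 days: (0.2516, 0.2375, 0.2582, 0.2527)
After 3 days: (0.2502, 0.2379, 0.2652, 0.2468)
P(in High after 3 days) = 0.2468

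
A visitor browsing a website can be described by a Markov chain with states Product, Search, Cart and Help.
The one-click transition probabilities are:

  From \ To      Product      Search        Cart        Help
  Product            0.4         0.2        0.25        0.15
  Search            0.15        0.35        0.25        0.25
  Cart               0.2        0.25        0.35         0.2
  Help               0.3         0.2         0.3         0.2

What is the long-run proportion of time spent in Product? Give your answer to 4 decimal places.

Let the stationary distribution be π with π = πP and π_1 + π_2 + π_3 + π_4 = 1.
π_1 = 0.4·π_1 + 0.15·π_2 + 0.2·π_3 + 0.3·π_4
π_2 = 0.2·π_1 + 0.35·π_2 + 0.25·π_3 + 0.2·π_4
π_3 = 0.25·π_1 + 0.25·π_2 + 0.35·π_3 + 0.3·π_4
Solving with the normalization constraint gives π = (0.2592, 0.2523, 0.2889, 0.1997).
So the stationary probability of Product is 0.2592.

0.2592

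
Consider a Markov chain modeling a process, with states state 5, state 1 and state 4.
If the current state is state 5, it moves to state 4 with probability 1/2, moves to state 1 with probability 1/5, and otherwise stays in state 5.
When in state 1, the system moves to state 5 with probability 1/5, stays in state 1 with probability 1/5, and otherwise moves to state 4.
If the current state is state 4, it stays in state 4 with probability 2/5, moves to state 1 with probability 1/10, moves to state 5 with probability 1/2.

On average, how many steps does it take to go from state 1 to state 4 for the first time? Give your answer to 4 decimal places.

Let t(s) be the expected number of steps to first reach state 4 from state s, with t(state 4) = 0. Conditioning on the first step:
t(state 5) = 1 + 0.3·t(state 5) + 0.2·t(state 1)
t(state 1) = 1 + 0.2·t(state 5) + 0.2·t(state 1)
Solving: t(state 5) = 1.9231, t(state 1) = 1.7308.
Expected steps from state 1 to state 4: 1.7308.

1.7308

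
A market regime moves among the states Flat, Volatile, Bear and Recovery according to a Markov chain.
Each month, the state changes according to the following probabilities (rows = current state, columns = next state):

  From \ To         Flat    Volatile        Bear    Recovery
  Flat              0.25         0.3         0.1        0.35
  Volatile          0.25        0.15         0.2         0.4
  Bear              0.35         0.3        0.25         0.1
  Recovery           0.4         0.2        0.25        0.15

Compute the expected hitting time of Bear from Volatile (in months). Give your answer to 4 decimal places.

5.3826

Let t(s) be the expected number of months to first reach Bear from state s, with t(Bear) = 0. Conditioning on the first month:
t(Flat) = 1 + 0.25·t(Flat) + 0.3·t(Volatile) + 0.35·t(Recovery)
t(Volatile) = 1 + 0.25·t(Flat) + 0.15·t(Volatile) + 0.4·t(Recovery)
t(Recovery) = 1 + 0.4·t(Flat) + 0.2·t(Volatile) + 0.15·t(Recovery)
Solving: t(Flat) = 5.9283, t(Volatile) = 5.3826, t(Recovery) = 5.2327.
Expected months from Volatile to Bear: 5.3826.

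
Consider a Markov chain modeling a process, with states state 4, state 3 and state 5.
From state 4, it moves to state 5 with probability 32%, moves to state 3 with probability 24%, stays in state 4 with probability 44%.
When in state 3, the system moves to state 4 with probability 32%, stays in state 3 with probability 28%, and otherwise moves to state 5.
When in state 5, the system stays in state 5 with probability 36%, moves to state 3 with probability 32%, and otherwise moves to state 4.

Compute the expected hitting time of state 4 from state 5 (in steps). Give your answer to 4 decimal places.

3.1250

Let t(s) be the expected number of steps to first reach state 4 from state s, with t(state 4) = 0. Conditioning on the first step:
t(state 3) = 1 + 0.28·t(state 3) + 0.4·t(state 5)
t(state 5) = 1 + 0.32·t(state 3) + 0.36·t(state 5)
Solving: t(state 3) = 3.1250, t(state 5) = 3.1250.
Expected steps from state 5 to state 4: 3.1250.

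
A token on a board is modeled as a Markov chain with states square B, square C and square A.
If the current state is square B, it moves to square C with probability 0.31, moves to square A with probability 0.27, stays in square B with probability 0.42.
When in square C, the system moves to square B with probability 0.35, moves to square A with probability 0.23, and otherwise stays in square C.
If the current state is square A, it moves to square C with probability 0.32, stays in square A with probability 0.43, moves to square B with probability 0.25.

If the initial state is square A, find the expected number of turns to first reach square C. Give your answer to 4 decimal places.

Let t(s) be the expected number of turns to first reach square C from state s, with t(square C) = 0. Conditioning on the first turn:
t(square B) = 1 + 0.42·t(square B) + 0.27·t(square A)
t(square A) = 1 + 0.25·t(square B) + 0.43·t(square A)
Solving: t(square B) = 3.1927, t(square A) = 3.1547.
Expected turns from square A to square C: 3.1547.

3.1547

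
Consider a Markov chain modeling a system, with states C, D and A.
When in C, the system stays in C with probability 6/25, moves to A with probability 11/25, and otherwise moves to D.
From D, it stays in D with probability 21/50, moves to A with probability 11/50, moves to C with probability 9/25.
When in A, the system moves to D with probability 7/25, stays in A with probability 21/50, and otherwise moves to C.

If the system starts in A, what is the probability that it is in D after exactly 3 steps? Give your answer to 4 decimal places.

Propagate the distribution vector 3 steps from A.
After 0 steps: (0.0000, 0.0000, 1.0000)
After 1 step: (0.3000, 0.2800, 0.4200)
After 2 steps: (0.2988, 0.3312, 0.3700)
After 3 steps: (0.3019, 0.3383, 0.3597)
P(in D after 3 steps) = 0.3383

0.3383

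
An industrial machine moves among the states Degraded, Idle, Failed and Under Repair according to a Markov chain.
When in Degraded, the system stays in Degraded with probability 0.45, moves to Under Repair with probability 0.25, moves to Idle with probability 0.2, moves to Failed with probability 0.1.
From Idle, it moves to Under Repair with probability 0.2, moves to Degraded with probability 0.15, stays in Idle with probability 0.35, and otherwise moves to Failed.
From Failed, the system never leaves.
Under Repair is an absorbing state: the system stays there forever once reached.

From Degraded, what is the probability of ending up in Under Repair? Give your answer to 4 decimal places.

0.6183

Let h(s) be the probability of absorption at Under Repair starting from transient state s. Then h(Under Repair) = 1 and h(Failed) = 0. By first-step analysis:
h(Degraded) = 0.45·h(Degraded) + 0.2·h(Idle) + 0.1·0 + 0.25·1
h(Idle) = 0.15·h(Degraded) + 0.35·h(Idle) + 0.3·0 + 0.2·1
Solving: h(Degraded) = 0.6183, h(Idle) = 0.4504.
Starting from Degraded, the probability is 0.6183.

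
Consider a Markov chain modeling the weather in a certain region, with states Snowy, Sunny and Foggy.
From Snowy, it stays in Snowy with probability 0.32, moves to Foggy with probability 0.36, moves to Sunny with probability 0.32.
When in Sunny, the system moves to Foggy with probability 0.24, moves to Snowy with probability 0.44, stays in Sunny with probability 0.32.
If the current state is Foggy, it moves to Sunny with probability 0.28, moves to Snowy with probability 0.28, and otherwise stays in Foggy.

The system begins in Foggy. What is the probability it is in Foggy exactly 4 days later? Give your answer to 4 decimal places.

Propagate the distribution vector 4 days from Foggy.
After 0 days: (0.0000, 0.0000, 1.0000)
After 1 day: (0.2800, 0.2800, 0.4400)
After 2 days: (0.3360, 0.3024, 0.3616)
After 3 days: (0.3418, 0.3055, 0.3526)
After 4 days: (0.3426, 0.3059, 0.3515)
P(in Foggy after 4 days) = 0.3515

0.3515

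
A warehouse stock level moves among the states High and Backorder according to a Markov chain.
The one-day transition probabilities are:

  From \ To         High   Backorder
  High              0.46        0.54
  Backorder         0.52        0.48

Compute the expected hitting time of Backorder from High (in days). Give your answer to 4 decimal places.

Let t(s) be the expected number of days to first reach Backorder from state s, with t(Backorder) = 0. Conditioning on the first day:
t(High) = 1 + 0.46·t(High)
Solving: t(High) = 1.8519.
Expected days from High to Backorder: 1.8519.

1.8519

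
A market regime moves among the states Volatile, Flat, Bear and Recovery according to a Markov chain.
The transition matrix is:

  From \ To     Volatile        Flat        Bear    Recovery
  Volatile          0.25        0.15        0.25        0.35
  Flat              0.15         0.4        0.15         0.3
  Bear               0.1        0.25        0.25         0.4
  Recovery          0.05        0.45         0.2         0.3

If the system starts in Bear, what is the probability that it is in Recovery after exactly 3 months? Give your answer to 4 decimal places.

0.3259

Propagate the distribution vector 3 months from Bear.
After 0 months: (0.0000, 0.0000, 1.0000, 0.0000)
After 1 month: (0.1000, 0.2500, 0.2500, 0.4000)
After 2 months: (0.1075, 0.3575, 0.2050, 0.3300)
After 3 months: (0.1175, 0.3589, 0.1978, 0.3259)
P(in Recovery after 3 months) = 0.3259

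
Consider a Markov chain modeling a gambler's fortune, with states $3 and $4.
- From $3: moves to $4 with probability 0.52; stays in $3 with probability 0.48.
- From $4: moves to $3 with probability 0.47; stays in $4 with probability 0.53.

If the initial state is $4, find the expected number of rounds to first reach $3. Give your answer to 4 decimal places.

2.1277

Let t(s) be the expected number of rounds to first reach $3 from state s, with t($3) = 0. Conditioning on the first round:
t($4) = 1 + 0.53·t($4)
Solving: t($4) = 2.1277.
Expected rounds from $4 to $3: 2.1277.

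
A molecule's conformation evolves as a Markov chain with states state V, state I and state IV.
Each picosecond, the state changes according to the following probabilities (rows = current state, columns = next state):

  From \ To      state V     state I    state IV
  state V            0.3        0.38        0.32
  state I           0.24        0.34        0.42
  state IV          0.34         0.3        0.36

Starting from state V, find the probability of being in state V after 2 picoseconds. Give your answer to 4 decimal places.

0.2900

Sum over the intermediate state after 1 picosecond:
P = P(state V→state V)·P(state V→state V) + P(state V→state I)·P(state I→state V) + P(state V→state IV)·P(state IV→state V)
  = 0.3×0.3 + 0.38×0.24 + 0.32×0.34
  = 0.0900 + 0.0912 + 0.1088 = 0.2900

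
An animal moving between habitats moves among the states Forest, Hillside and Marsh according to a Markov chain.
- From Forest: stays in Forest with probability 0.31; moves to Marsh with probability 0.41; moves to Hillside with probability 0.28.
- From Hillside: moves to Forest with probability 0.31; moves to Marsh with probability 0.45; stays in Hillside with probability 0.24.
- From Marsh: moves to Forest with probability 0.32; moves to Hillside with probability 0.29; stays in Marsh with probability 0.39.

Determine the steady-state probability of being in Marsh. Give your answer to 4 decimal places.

Let the stationary distribution be π with π = πP and π_1 + π_2 + π_3 = 1.
π_1 = 0.31·π_1 + 0.31·π_2 + 0.32·π_3
π_2 = 0.28·π_1 + 0.24·π_2 + 0.29·π_3
Solving with the normalization constraint gives π = (0.3141, 0.2732, 0.4127).
So the stationary probability of Marsh is 0.4127.

0.4127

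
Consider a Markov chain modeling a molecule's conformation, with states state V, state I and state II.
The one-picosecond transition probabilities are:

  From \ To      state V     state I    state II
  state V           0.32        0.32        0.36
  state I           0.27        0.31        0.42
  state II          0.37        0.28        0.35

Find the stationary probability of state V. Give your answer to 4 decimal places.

0.3236

Let the stationary distribution be π with π = πP and π_1 + π_2 + π_3 = 1.
π_1 = 0.32·π_1 + 0.27·π_2 + 0.37·π_3
π_2 = 0.32·π_1 + 0.31·π_2 + 0.28·π_3
Solving with the normalization constraint gives π = (0.3236, 0.3020, 0.3744).
So the stationary probability of state V is 0.3236.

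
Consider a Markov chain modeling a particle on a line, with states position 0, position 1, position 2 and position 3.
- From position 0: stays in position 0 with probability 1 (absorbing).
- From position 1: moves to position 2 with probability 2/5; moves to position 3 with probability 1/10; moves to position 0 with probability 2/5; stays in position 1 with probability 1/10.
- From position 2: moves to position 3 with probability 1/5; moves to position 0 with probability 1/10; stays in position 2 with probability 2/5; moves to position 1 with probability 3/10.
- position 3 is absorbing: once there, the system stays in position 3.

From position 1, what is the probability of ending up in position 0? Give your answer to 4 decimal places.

0.6667

Let h(s) be the probability of absorption at position 0 starting from transient state s. Then h(position 0) = 1 and h(position 3) = 0. By first-step analysis:
h(position 1) = 0.4·1 + 0.1·h(position 1) + 0.4·h(position 2) + 0.1·0
h(position 2) = 0.1·1 + 0.3·h(position 1) + 0.4·h(position 2) + 0.2·0
Solving: h(position 1) = 0.6667, h(position 2) = 0.5000.
Starting from position 1, the probability is 0.6667.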